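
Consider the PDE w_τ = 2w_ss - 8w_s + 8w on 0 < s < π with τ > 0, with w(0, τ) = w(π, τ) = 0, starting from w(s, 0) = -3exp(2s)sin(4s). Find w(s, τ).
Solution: Substitute w = exp(2s)u.
Then w_s = exp(2s)(u_s + 2u), w_ss = exp(2s)(u_ss + 4u_s + 4u), w_τ = exp(2s)u_τ; substituting and dividing by exp(2s), the lower-order terms cancel: u_τ = 2u_ss (standard heat equation).
Data for u: u(s,0) = exp(-2s)w(s,0) = -3sin(4s). The boundary conditions carry over: u(0,τ) = u(π,τ) = 0.
Separating variables: u = Σ c_n exp(-2n²τ) sin(ns). From u(s,0) = -3sin(4s): c_4=-3.
So u(s,τ) = -3exp(-32τ)sin(4s), and w(s,τ) = exp(2s)u(s,τ).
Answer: w(s, τ) = -3exp(2s)exp(-32τ)sin(4s)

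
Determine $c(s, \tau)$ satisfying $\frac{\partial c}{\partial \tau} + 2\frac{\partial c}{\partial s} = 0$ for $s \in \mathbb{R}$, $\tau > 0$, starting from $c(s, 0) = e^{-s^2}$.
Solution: By characteristics ($ds/d\tau = 2$), $c(s,\tau) = f(s - 2\tau)$ with $f = c( \cdot , 0)$.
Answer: $c(s, \tau) = e^{-(-2 \tau + s)^2}$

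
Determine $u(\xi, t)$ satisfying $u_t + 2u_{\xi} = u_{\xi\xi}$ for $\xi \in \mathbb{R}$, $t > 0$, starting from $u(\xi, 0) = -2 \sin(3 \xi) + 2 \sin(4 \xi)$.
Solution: Moving frame: $\eta = \xi - 2t$, $\sigma = t$, $u = w(\eta,\sigma)$, so $u_t = w_{\sigma} - 2w_{\eta}$ and $u_{\xi\xi} = w_{\eta\eta}$.
Hence $u_t + 2u_{\xi} = w_{\sigma}$ and the PDE becomes the heat equation $w_{\sigma} = w_{\eta\eta}$ on $\eta \in \mathbb{R}$.
Initial data: $w(\eta,0) = u(\eta,0) = -2 \sin(3 \eta) + 2 \sin(4 \eta)$. Each mode $\sin(n\eta)$ decays as $e^{-n^2\sigma}$ on $\mathbb{R}$, so $w(\eta,\sigma) = \sum c_n e^{-n^2\sigma} \sin(n\eta)$ with $c_3=-2, c_4=2$: $w(\eta,\sigma) = -2 e^{-9 \sigma} \sin(3 \eta) + 2 e^{-16 \sigma} \sin(4 \eta)$.
Substituting back: $u(\xi,t) = w(\xi - 2t, t)$.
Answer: $u(\xi, t) = -2 e^{-9 t} \sin(3 \xi - 6 t) + 2 e^{-16 t} \sin(4 \xi - 8 t)$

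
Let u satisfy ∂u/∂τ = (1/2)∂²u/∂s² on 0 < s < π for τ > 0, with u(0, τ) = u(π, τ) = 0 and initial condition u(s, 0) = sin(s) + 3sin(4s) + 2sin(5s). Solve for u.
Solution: Separating variables: u = Σ c_n exp(-n²τ/2) sin(ns). From u(s,0) = sin(s) + 3sin(4s) + 2sin(5s): c_1=1, c_4=3, c_5=2.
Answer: u(s, τ) = 3exp(-8τ)sin(4s) + exp(-τ/2)sin(s) + 2exp(-25τ/2)sin(5s)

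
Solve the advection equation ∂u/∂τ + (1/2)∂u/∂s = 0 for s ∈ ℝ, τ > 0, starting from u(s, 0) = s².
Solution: By method of characteristics (waves move right with speed 1/2):
Along characteristics s - (1/2)τ = const, u is constant, so u(s,τ) = f(s - (1/2)τ) with f = u(·, 0).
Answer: u(s, τ) = s² - sτ + (1/4)τ²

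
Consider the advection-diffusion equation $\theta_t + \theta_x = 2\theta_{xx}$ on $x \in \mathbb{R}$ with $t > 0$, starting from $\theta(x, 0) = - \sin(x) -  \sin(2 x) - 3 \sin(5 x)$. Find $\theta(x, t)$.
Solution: Moving frame: $\eta = x - t$, $\sigma = t$, $\theta = u(\eta,\sigma)$, so $\theta_t = u_{\sigma} - u_{\eta}$ and $\theta_{xx} = u_{\eta\eta}$.
Hence $\theta_t + \theta_x = u_{\sigma}$ and the PDE becomes the heat equation $u_{\sigma} = 2u_{\eta\eta}$ on $\eta \in \mathbb{R}$.
Initial data: $u(\eta,0) = \theta(\eta,0) = - \sin(\eta) - \sin(2 \eta) - 3 \sin(5 \eta)$. Each mode $\sin(n\eta)$ decays as $e^{-2n^2\sigma}$ on $\mathbb{R}$, so $u(\eta,\sigma) = \sum c_n e^{-2n^2\sigma} \sin(n\eta)$ with $c_1=-1, c_2=-1, c_5=-3$: $u(\eta,\sigma) = - e^{-2 \sigma} \sin(\eta) - e^{-8 \sigma} \sin(2 \eta) - 3 e^{-50 \sigma} \sin(5 \eta)$.
Substituting back: $\theta(x,t) = u(x - t, t)$.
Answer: $\theta(x, t) = e^{-2 t} \sin(t - x) + e^{-8 t} \sin(2 t - 2 x) + 3 e^{-50 t} \sin(5 t - 5 x)$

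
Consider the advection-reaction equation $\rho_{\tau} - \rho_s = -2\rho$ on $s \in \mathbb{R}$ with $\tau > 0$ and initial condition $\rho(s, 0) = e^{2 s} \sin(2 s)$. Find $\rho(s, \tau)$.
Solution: Substitute $\rho = e^{2s}u$, i.e. $u = e^{-2s}\rho$.
By the product rule, $\rho_s = e^{2s}(u_s + 2u)$, $\rho_{\tau} = e^{2s}u_{\tau}$.
Substituting into the PDE and dividing by $e^{2s}$: $u_{\tau} - (u_s + 2u) = -2u$.
The lower-order terms cancel, leaving the standard advection equation $u_{\tau} - u_s = 0$.
Initial data for $u$: $u(s,0) = e^{-2s}\rho(s,0) = \sin(2 s)$.
Solve for $u$:
  By method of characteristics (waves move left with speed 1):
  Along characteristics $s + \tau =$ const, $u$ is constant, so $u(s,\tau) = f(s + \tau)$ with $f = u( \cdot , 0)$.
Hence $u(s,\tau) = \sin(2 s + 2 \tau)$.
Transform back: $\rho(s,\tau) = e^{2s}u(s,\tau)$.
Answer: $\rho(s, \tau) = e^{2 s} \sin(2 \tau + 2 s)$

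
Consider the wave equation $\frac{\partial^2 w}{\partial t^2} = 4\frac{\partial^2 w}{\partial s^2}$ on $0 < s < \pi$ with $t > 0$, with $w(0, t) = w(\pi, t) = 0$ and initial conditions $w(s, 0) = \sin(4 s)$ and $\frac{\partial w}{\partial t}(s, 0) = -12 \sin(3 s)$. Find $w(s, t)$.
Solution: Separating variables: $w = \sum [A_n \cos(\omega_n t) + B_n \sin(\omega_n t)] \sin(ns)$, $\omega_n = 2n$. From ICs ($B_n$ = velocity coefficient / $\omega_n$): $A_4=1, B_3=-2$.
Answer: $w(s, t) = -2 \sin(3 s) \sin(6 t) + \sin(4 s) \cos(8 t)$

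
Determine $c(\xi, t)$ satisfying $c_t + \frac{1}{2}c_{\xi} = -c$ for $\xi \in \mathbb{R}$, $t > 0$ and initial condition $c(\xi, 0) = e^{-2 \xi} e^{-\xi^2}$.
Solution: Substitute $c = e^{-2\xi}u$.
Then $c_{\xi} = e^{-2\xi}(u_{\xi} - 2u)$, $c_t = e^{-2\xi}u_t$; substituting and dividing by $e^{-2\xi}$, the lower-order terms cancel: $u_t + \frac{1}{2}u_{\xi} = 0$ (standard advection equation).
Data for $u$: $u(\xi,0) = e^{2\xi}c(\xi,0) = e^{-\xi^2}$.
By characteristics ($d\xi/dt = 1/2$), $u(\xi,t) = f(\xi - \frac{1}{2}t)$ with $f = u( \cdot , 0)$.
So $u(\xi,t) = e^{-(-t/2 + \xi)^2}$, and $c(\xi,t) = e^{-2\xi}u(\xi,t)$.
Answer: $c(\xi, t) = e^{-2 \xi} e^{-(\xi - t/2)^2}$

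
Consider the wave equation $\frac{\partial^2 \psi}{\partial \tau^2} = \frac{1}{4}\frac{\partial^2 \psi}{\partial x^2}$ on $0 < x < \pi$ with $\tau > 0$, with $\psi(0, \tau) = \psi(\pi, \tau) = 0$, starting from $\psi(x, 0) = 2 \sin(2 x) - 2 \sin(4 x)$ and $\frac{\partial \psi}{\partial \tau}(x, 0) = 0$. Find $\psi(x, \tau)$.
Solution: Using separation of variables $\psi = X(x)T(\tau)$:
Eigenfunctions: $\sin(nx)$, $n = 1, 2, 3, \ldots$
General solution: $\psi(x, \tau) = \sum [A_n \cos(n \tau/2) + B_n \sin(n \tau/2)] \sin(nx)$
From $\psi(x,0) = 2 \sin(2 x) - 2 \sin(4 x)$: $A_2=2, A_4=-2$. From $\psi_{\tau}(x,0) = 0$: all $B_n = 0$.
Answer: $\psi(x, \tau) = 2 \sin(2 x) \cos(\tau) - 2 \sin(4 x) \cos(2 \tau)$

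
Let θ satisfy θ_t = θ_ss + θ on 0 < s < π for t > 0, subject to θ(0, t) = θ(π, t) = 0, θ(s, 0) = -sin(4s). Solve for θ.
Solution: Substitute θ = exp(t)u, i.e. u = exp(-t)θ.
By the product rule, θ_t = exp(t)(u_t + u), θ_ss = exp(t)u_ss.
Substituting into the PDE and dividing by exp(t): u_t + u = u_ss + u.
The lower-order terms cancel, leaving the standard heat equation u_t = u_ss.
Initial data for u: u(s,0) = θ(s,0) = -sin(4s). The boundary conditions carry over: u(0,t) = u(π,t) = 0.
Solve for u:
  Using separation of variables u = X(s)G(t):
  Eigenfunctions: sin(ns), n = 1, 2, 3, ...
  General solution: u(s, t) = Σ c_n sin(ns) exp(-n² t)
  Matching u(s,0) = -sin(4s) term by term: c_4=-1.
Hence u(s,t) = -exp(-16t)sin(4s).
Transform back: θ(s,t) = exp(t)u(s,t).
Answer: θ(s, t) = -exp(-15t)sin(4s)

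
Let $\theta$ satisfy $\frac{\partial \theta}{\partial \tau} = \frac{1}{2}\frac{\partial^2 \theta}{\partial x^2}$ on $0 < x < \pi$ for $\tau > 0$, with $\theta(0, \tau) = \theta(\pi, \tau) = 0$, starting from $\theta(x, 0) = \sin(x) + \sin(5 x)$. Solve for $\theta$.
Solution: Separating variables: $\theta = \sum c_n e^{-n^2\tau/2} \sin(nx)$. From $\theta(x,0) = \sin(x) + \sin(5 x)$: $c_1=1, c_5=1$.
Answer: $\theta(x, \tau) = e^{-\tau/2} \sin(x) + e^{-25 \tau/2} \sin(5 x)$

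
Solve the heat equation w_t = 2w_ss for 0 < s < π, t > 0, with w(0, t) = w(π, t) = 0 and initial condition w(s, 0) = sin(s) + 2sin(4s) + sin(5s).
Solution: Using separation of variables w = X(s)T(t):
Eigenfunctions: sin(ns), n = 1, 2, 3, ...
General solution: w(s, t) = Σ c_n sin(ns) exp(-2n² t)
Matching w(s,0) = sin(s) + 2sin(4s) + sin(5s) term by term: c_1=1, c_4=2, c_5=1.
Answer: w(s, t) = exp(-2t)sin(s) + 2exp(-32t)sin(4s) + exp(-50t)sin(5s)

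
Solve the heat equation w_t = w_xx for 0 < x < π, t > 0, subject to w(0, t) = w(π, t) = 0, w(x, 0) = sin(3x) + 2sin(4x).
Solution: Separating variables: w = Σ c_n exp(-n²t) sin(nx). From w(x,0) = sin(3x) + 2sin(4x): c_3=1, c_4=2.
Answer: w(x, t) = exp(-9t)sin(3x) + 2exp(-16t)sin(4x)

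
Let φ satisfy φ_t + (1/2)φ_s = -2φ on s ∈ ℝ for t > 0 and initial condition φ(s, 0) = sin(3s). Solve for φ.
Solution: Substitute φ = exp(-2t)u, i.e. u = exp(2t)φ.
By the product rule, φ_t = exp(-2t)(u_t - 2u), φ_s = exp(-2t)u_s.
Substituting into the PDE and dividing by exp(-2t): u_t - 2u + (1/2)u_s = -2u.
The lower-order terms cancel, leaving the standard advection equation u_t + (1/2)u_s = 0.
Initial data for u: u(s,0) = φ(s,0) = sin(3s).
Solve for u:
  By method of characteristics (waves move right with speed 1/2):
  Along characteristics s - (1/2)t = const, u is constant, so u(s,t) = f(s - (1/2)t) with f = u(·, 0).
Hence u(s,t) = sin(3s - 3t/2).
Transform back: φ(s,t) = exp(-2t)u(s,t).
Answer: φ(s, t) = exp(-2t)sin(3s - 3t/2)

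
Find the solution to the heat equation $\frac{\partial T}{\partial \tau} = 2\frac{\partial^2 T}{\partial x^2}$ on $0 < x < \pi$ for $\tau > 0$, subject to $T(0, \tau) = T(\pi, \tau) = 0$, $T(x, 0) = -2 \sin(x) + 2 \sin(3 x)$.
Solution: Using separation of variables $T = X(x)G(\tau)$:
Eigenfunctions: $\sin(nx)$, $n = 1, 2, 3, \ldots$
General solution: $T(x, \tau) = \sum c_n \sin(nx) e^{-2n^2 \tau}$
Matching $T(x,0) = -2 \sin(x) + 2 \sin(3 x)$ term by term: $c_1=-2, c_3=2$.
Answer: $T(x, \tau) = -2 e^{-2 \tau} \sin(x) + 2 e^{-18 \tau} \sin(3 x)$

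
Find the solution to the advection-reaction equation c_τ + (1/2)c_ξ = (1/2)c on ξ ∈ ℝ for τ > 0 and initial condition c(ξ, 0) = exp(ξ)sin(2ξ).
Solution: Substitute c = exp(ξ)u.
Then c_ξ = exp(ξ)(u_ξ + u), c_τ = exp(ξ)u_τ; substituting and dividing by exp(ξ), the lower-order terms cancel: u_τ + (1/2)u_ξ = 0 (standard advection equation).
Data for u: u(ξ,0) = exp(-ξ)c(ξ,0) = sin(2ξ).
By characteristics (dξ/dτ = 1/2), u(ξ,τ) = f(ξ - (1/2)τ) with f = u(·, 0).
So u(ξ,τ) = sin(2ξ - τ), and c(ξ,τ) = exp(ξ)u(ξ,τ).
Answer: c(ξ, τ) = exp(ξ)sin(2ξ - τ)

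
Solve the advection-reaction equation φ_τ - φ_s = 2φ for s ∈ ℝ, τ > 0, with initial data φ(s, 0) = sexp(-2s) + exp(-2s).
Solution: Substitute φ = exp(-2s)u, i.e. u = exp(2s)φ.
By the product rule, φ_s = exp(-2s)(u_s - 2u), φ_τ = exp(-2s)u_τ.
Substituting into the PDE and dividing by exp(-2s): u_τ - (u_s - 2u) = 2u.
The lower-order terms cancel, leaving the standard advection equation u_τ - u_s = 0.
Initial data for u: u(s,0) = exp(2s)φ(s,0) = s + 1.
Solve for u:
  By method of characteristics (waves move left with speed 1):
  Along characteristics s + τ = const, u is constant, so u(s,τ) = f(s + τ) with f = u(·, 0).
Hence u(s,τ) = s + τ + 1.
Transform back: φ(s,τ) = exp(-2s)u(s,τ).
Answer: φ(s, τ) = sexp(-2s) + τexp(-2s) + exp(-2s)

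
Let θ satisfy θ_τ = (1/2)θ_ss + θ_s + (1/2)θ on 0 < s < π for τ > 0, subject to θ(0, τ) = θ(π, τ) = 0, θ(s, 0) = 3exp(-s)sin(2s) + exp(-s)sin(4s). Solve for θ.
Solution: Substitute θ = exp(-s)u.
Then θ_s = exp(-s)(u_s - u), θ_ss = exp(-s)(u_ss - 2u_s + u), θ_τ = exp(-s)u_τ; substituting and dividing by exp(-s), the lower-order terms cancel: u_τ = (1/2)u_ss (standard heat equation).
Data for u: u(s,0) = exp(s)θ(s,0) = 3sin(2s) + sin(4s). The boundary conditions carry over: u(0,τ) = u(π,τ) = 0.
Separating variables: u = Σ c_n exp(-n²τ/2) sin(ns). From u(s,0) = 3sin(2s) + sin(4s): c_2=3, c_4=1.
So u(s,τ) = 3exp(-2τ)sin(2s) + exp(-8τ)sin(4s), and θ(s,τ) = exp(-s)u(s,τ).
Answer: θ(s, τ) = 3exp(-s)exp(-2τ)sin(2s) + exp(-s)exp(-8τ)sin(4s)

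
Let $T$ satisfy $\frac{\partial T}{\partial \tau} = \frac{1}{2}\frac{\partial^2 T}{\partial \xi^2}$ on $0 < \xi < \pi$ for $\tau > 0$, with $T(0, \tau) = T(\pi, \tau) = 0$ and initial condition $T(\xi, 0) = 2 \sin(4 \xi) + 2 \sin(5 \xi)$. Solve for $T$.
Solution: Separating variables: $T = \sum c_n e^{-n^2\tau/2} \sin(n\xi)$. From $T(\xi,0) = 2 \sin(4 \xi) + 2 \sin(5 \xi)$: $c_4=2, c_5=2$.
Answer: $T(\xi, \tau) = 2 e^{-8 \tau} \sin(4 \xi) + 2 e^{-25 \tau/2} \sin(5 \xi)$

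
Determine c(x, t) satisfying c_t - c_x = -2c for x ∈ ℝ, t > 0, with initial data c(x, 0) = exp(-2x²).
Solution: Substitute c = exp(-2t)u.
Then c_t = exp(-2t)(u_t - 2u), c_x = exp(-2t)u_x; substituting and dividing by exp(-2t), the lower-order terms cancel: u_t - u_x = 0 (standard advection equation).
Data for u: u(x,0) = c(x,0) = exp(-2x²).
By characteristics (dx/dt = -1), u(x,t) = f(x + t) with f = u(·, 0).
So u(x,t) = exp(-2(t + x)²), and c(x,t) = exp(-2t)u(x,t).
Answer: c(x, t) = exp(-2t)exp(-2(t + x)²)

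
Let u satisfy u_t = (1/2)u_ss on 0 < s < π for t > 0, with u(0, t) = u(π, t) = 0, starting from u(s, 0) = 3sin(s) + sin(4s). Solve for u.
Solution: Using separation of variables u = X(s)T(t):
Eigenfunctions: sin(ns), n = 1, 2, 3, ...
General solution: u(s, t) = Σ c_n sin(ns) exp(-n² t/2)
Matching u(s,0) = 3sin(s) + sin(4s) term by term: c_1=3, c_4=1.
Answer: u(s, t) = exp(-8t)sin(4s) + 3exp(-t/2)sin(s)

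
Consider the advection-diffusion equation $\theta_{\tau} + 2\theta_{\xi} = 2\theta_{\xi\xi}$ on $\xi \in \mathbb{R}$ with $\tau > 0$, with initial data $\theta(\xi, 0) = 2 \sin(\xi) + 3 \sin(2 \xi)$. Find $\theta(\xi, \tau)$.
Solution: Moving frame: $\eta = \xi - 2\tau$, $\sigma = \tau$, $\theta = u(\eta,\sigma)$, so $\theta_{\tau} = u_{\sigma} - 2u_{\eta}$ and $\theta_{\xi\xi} = u_{\eta\eta}$.
Hence $\theta_{\tau} + 2\theta_{\xi} = u_{\sigma}$ and the PDE becomes the heat equation $u_{\sigma} = 2u_{\eta\eta}$ on $\eta \in \mathbb{R}$.
Initial data: $u(\eta,0) = \theta(\eta,0) = 2 \sin(\eta) + 3 \sin(2 \eta)$. Each mode $\sin(n\eta)$ decays as $e^{-2n^2\sigma}$ on $\mathbb{R}$, so $u(\eta,\sigma) = \sum c_n e^{-2n^2\sigma} \sin(n\eta)$ with $c_1=2, c_2=3$: $u(\eta,\sigma) = 2 e^{-2 \sigma} \sin(\eta) + 3 e^{-8 \sigma} \sin(2 \eta)$.
Substituting back: $\theta(\xi,\tau) = u(\xi - 2\tau, \tau)$.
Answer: $\theta(\xi, \tau) = -2 e^{-2 \tau} \sin(2 \tau - \xi) - 3 e^{-8 \tau} \sin(4 \tau - 2 \xi)$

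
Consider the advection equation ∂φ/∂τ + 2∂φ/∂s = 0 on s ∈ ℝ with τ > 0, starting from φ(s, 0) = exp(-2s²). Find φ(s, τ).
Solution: By method of characteristics (waves move right with speed 2):
Along characteristics s - 2τ = const, φ is constant, so φ(s,τ) = f(s - 2τ) with f = φ(·, 0).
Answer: φ(s, τ) = exp(-2(s - 2τ)²)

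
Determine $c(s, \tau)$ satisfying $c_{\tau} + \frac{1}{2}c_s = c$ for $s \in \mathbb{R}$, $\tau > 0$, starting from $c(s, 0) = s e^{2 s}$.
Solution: Substitute $c = e^{2s}u$, i.e. $u = e^{-2s}c$.
By the product rule, $c_s = e^{2s}(u_s + 2u)$, $c_{\tau} = e^{2s}u_{\tau}$.
Substituting into the PDE and dividing by $e^{2s}$: $u_{\tau} + \frac{1}{2}(u_s + 2u) = u$.
The lower-order terms cancel, leaving the standard advection equation $u_{\tau} + \frac{1}{2}u_s = 0$.
Initial data for $u$: $u(s,0) = e^{-2s}c(s,0) = s$.
Solve for $u$:
  By method of characteristics (waves move right with speed 1/2):
  Along characteristics $s - \frac{1}{2}\tau =$ const, $u$ is constant, so $u(s,\tau) = f(s - \frac{1}{2}\tau)$ with $f = u( \cdot , 0)$.
Hence $u(s,\tau) = s - \frac{1}{2} \tau$.
Transform back: $c(s,\tau) = e^{2s}u(s,\tau)$.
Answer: $c(s, \tau) = -\frac{1}{2} \tau e^{2 s} + s e^{2 s}$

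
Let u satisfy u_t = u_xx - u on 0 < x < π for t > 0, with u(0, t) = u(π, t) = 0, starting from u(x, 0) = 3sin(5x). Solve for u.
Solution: Substitute u = exp(-t)w.
Then u_t = exp(-t)(w_t - w), u_xx = exp(-t)w_xx; substituting and dividing by exp(-t), the lower-order terms cancel: w_t = w_xx (standard heat equation).
Data for w: w(x,0) = u(x,0) = 3sin(5x). The boundary conditions carry over: w(0,t) = w(π,t) = 0.
Separating variables: w = Σ c_n exp(-n²t) sin(nx). From w(x,0) = 3sin(5x): c_5=3.
So w(x,t) = 3exp(-25t)sin(5x), and u(x,t) = exp(-t)w(x,t).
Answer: u(x, t) = 3exp(-26t)sin(5x)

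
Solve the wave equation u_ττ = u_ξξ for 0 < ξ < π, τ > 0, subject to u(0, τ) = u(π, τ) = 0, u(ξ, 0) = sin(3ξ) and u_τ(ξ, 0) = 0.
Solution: Separating variables: u = Σ [A_n cos(ω_n τ) + B_n sin(ω_n τ)] sin(nξ), ω_n = n. From ICs: A_3=1.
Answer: u(ξ, τ) = sin(3ξ)cos(3τ)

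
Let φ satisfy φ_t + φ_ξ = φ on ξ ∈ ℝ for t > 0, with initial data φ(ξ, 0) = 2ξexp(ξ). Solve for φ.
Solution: Substitute φ = exp(ξ)u, i.e. u = exp(-ξ)φ.
By the product rule, φ_ξ = exp(ξ)(u_ξ + u), φ_t = exp(ξ)u_t.
Substituting into the PDE and dividing by exp(ξ): u_t + (u_ξ + u) = u.
The lower-order terms cancel, leaving the standard advection equation u_t + u_ξ = 0.
Initial data for u: u(ξ,0) = exp(-ξ)φ(ξ,0) = 2ξ.
Solve for u:
  By method of characteristics (waves move right with speed 1):
  Along characteristics ξ - t = const, u is constant, so u(ξ,t) = f(ξ - t) with f = u(·, 0).
Hence u(ξ,t) = -2t + 2ξ.
Transform back: φ(ξ,t) = exp(ξ)u(ξ,t).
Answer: φ(ξ, t) = -2texp(ξ) + 2ξexp(ξ)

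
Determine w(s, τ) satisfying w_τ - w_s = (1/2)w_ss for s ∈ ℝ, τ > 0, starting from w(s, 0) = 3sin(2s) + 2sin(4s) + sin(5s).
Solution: Change to a moving frame: let η = s + τ, σ = τ and write w(s,τ) = u(η,σ).
By the chain rule w_τ = u_σ + u_η, w_s = u_η, w_ss = u_ηη.
Then w_τ - w_s = u_σ: the advection term cancels and the PDE becomes the heat equation u_σ = (1/2)u_ηη on η ∈ ℝ.
Initial data: u(η,0) = w(η,0) = 3sin(2η) + 2sin(4η) + sin(5η).
On η ∈ ℝ each mode satisfies (sin(nη))″ = -n² sin(nη), so exp(-n²σ/2) sin(nη) solves the heat equation; by superposition u(η,σ) = Σ c_n exp(-n²σ/2) sin(nη).
Reading off the coefficients: c_2=3, c_4=2, c_5=1, so u(η,σ) = 3exp(-2σ)sin(2η) + 2exp(-8σ)sin(4η) + exp(-25σ/2)sin(5η).
Substituting back η = s + τ, σ = τ: w(s,τ) = u(s + τ, τ).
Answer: w(s, τ) = 3exp(-2τ)sin(2s + 2τ) + 2exp(-8τ)sin(4s + 4τ) + exp(-25τ/2)sin(5s + 5τ)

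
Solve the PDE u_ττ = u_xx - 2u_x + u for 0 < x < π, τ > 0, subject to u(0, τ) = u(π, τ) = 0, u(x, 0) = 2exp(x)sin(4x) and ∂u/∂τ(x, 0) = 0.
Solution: Substitute u = exp(x)w.
Then u_x = exp(x)(w_x + w), u_xx = exp(x)(w_xx + 2w_x + w), u_ττ = exp(x)w_ττ; substituting and dividing by exp(x), the lower-order terms cancel: w_ττ = w_xx (standard wave equation).
Data for w: w(x,0) = exp(-x)u(x,0) = 2sin(4x); w_τ(x,0) = exp(-x)u_τ(x,0) = 0. The boundary conditions carry over: w(0,τ) = w(π,τ) = 0.
Separating variables: w = Σ [A_n cos(ω_n τ) + B_n sin(ω_n τ)] sin(nx), ω_n = n. From ICs: A_4=2.
So w(x,τ) = 2sin(4x)cos(4τ), and u(x,τ) = exp(x)w(x,τ).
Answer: u(x, τ) = 2exp(x)sin(4x)cos(4τ)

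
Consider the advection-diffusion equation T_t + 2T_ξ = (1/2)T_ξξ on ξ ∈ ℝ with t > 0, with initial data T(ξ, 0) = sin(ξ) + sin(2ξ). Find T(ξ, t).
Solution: Moving frame: η = ξ - 2t, σ = t, T = u(η,σ), so T_t = u_σ - 2u_η and T_ξξ = u_ηη.
Hence T_t + 2T_ξ = u_σ and the PDE becomes the heat equation u_σ = (1/2)u_ηη on η ∈ ℝ.
Initial data: u(η,0) = T(η,0) = sin(η) + sin(2η). Each mode sin(nη) decays as exp(-n²σ/2) on ℝ, so u(η,σ) = Σ c_n exp(-n²σ/2) sin(nη) with c_1=1, c_2=1: u(η,σ) = exp(-2σ)sin(2η) + exp(-σ/2)sin(η).
Substituting back: T(ξ,t) = u(ξ - 2t, t).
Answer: T(ξ, t) = -exp(-2t)sin(4t - 2ξ) - exp(-t/2)sin(2t - ξ)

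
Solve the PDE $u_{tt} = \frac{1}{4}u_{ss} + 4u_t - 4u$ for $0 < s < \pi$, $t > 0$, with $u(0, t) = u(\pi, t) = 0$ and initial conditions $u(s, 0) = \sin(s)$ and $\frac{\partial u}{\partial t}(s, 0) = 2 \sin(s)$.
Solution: Substitute $u = e^{2t}w$, i.e. $w = e^{-2t}u$.
By the product rule, $u_t = e^{2t}(w_t + 2w)$, $u_{tt} = e^{2t}(w_{tt} + 4w_t + 4w)$, $u_{ss} = e^{2t}w_{ss}$.
Substituting into the PDE and dividing by $e^{2t}$: $w_{tt} + 4w_t + 4w = \frac{1}{4}w_{ss} + 4(w_t + 2w) - 4w$.
The lower-order terms cancel, leaving the standard wave equation $w_{tt} = \frac{1}{4}w_{ss}$.
Initial data for $w$: $w(s,0) = u(s,0) = \sin(s)$; $w_t(s,0) = u_t(s,0) - 2u(s,0) = 0$. The boundary conditions carry over: $w(0,t) = w(\pi,t) = 0$.
Solve for $w$:
  Using separation of variables $w = X(s)T(t)$:
  Eigenfunctions: $\sin(ns)$, $n = 1, 2, 3, \ldots$
  General solution: $w(s, t) = \sum [A_n \cos(n t/2) + B_n \sin(n t/2)] \sin(ns)$
  From $w(s,0) = \sin(s)$: $A_1=1$. From $w_t(s,0) = 0$: all $B_n = 0$.
Hence $w(s,t) = \sin(s) \cos(t/2)$.
Transform back: $u(s,t) = e^{2t}w(s,t)$.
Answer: $u(s, t) = e^{2 t} \sin(s) \cos(t/2)$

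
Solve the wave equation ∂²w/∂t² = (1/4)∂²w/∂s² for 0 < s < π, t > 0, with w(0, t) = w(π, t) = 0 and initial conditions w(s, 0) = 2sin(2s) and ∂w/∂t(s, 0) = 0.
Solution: Using separation of variables w = X(s)T(t):
Eigenfunctions: sin(ns), n = 1, 2, 3, ...
General solution: w(s, t) = Σ [A_n cos(n t/2) + B_n sin(n t/2)] sin(ns)
From w(s,0) = 2sin(2s): A_2=2. From w_t(s,0) = 0: all B_n = 0.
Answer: w(s, t) = 2sin(2s)cos(t)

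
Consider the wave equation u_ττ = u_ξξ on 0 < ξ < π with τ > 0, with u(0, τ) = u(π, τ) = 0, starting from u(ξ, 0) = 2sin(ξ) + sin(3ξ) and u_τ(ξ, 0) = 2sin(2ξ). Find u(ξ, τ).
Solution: Using separation of variables u = X(ξ)T(τ):
Eigenfunctions: sin(nξ), n = 1, 2, 3, ...
General solution: u(ξ, τ) = Σ [A_n cos(n τ) + B_n sin(n τ)] sin(nξ)
From u(ξ,0) = 2sin(ξ) + sin(3ξ): A_1=2, A_3=1. From u_τ(ξ,0) = 2sin(2ξ), using u_τ(ξ,0) = Σ ω_n B_n sin(nξ) with ω_n = n: B_2 = 2/2 = 1.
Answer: u(ξ, τ) = 2sin(ξ)cos(τ) + sin(2ξ)sin(2τ) + sin(3ξ)cos(3τ)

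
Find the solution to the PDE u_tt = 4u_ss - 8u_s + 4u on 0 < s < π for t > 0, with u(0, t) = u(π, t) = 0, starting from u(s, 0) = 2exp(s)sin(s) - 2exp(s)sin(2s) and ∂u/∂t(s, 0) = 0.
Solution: Substitute u = exp(s)w, i.e. w = exp(-s)u.
By the product rule, u_s = exp(s)(w_s + w), u_ss = exp(s)(w_ss + 2w_s + w), u_tt = exp(s)w_tt.
Substituting into the PDE and dividing by exp(s): w_tt = 4(w_ss + 2w_s + w) - 8(w_s + w) + 4w.
The lower-order terms cancel, leaving the standard wave equation w_tt = 4w_ss.
Initial data for w: w(s,0) = exp(-s)u(s,0) = 2sin(s) - 2sin(2s); w_t(s,0) = exp(-s)u_t(s,0) = 0. The boundary conditions carry over: w(0,t) = w(π,t) = 0.
Solve for w:
  Using separation of variables w = X(s)T(t):
  Eigenfunctions: sin(ns), n = 1, 2, 3, ...
  General solution: w(s, t) = Σ [A_n cos(2n t) + B_n sin(2n t)] sin(ns)
  From w(s,0) = 2sin(s) - 2sin(2s): A_1=2, A_2=-2. From w_t(s,0) = 0: all B_n = 0.
Hence w(s,t) = 2sin(s)cos(2t) - 2sin(2s)cos(4t).
Transform back: u(s,t) = exp(s)w(s,t).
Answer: u(s, t) = 2exp(s)sin(s)cos(2t) - 2exp(s)sin(2s)cos(4t)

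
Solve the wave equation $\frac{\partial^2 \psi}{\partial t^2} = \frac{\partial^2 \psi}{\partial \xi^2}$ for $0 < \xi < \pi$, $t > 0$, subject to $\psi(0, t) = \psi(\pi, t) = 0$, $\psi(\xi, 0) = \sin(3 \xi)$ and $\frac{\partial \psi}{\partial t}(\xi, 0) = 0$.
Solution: Separating variables: $\psi = \sum [A_n \cos(\omega_n t) + B_n \sin(\omega_n t)] \sin(n\xi)$, $\omega_n = n$. From ICs: $A_3=1$.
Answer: $\psi(\xi, t) = \sin(3 \xi) \cos(3 t)$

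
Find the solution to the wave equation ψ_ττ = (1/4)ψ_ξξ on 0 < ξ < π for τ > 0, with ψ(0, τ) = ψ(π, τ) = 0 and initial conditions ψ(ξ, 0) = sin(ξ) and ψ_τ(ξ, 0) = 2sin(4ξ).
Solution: Using separation of variables ψ = X(ξ)T(τ):
Eigenfunctions: sin(nξ), n = 1, 2, 3, ...
General solution: ψ(ξ, τ) = Σ [A_n cos(n τ/2) + B_n sin(n τ/2)] sin(nξ)
From ψ(ξ,0) = sin(ξ): A_1=1. From ψ_τ(ξ,0) = 2sin(4ξ), using ψ_τ(ξ,0) = Σ ω_n B_n sin(nξ) with ω_n = n/2: B_4 = 2/2 = 1.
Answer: ψ(ξ, τ) = sin(ξ)cos(τ/2) + sin(4ξ)sin(2τ)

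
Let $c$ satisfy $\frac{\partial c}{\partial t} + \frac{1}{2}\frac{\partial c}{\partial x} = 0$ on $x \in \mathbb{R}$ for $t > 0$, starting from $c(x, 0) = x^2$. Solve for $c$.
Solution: By characteristics ($dx/dt = 1/2$), $c(x,t) = f(x - \frac{1}{2}t)$ with $f = c( \cdot , 0)$.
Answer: $c(x, t) = \frac{1}{4} t^2 -  t x + x^2$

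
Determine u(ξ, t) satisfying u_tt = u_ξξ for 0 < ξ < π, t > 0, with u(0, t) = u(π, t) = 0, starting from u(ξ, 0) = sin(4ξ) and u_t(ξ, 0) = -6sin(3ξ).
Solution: Using separation of variables u = X(ξ)T(t):
Eigenfunctions: sin(nξ), n = 1, 2, 3, ...
General solution: u(ξ, t) = Σ [A_n cos(n t) + B_n sin(n t)] sin(nξ)
From u(ξ,0) = sin(4ξ): A_4=1. From u_t(ξ,0) = -6sin(3ξ), using u_t(ξ,0) = Σ ω_n B_n sin(nξ) with ω_n = n: B_3 = (-6)/3 = -2.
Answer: u(ξ, t) = -2sin(3t)sin(3ξ) + sin(4ξ)cos(4t)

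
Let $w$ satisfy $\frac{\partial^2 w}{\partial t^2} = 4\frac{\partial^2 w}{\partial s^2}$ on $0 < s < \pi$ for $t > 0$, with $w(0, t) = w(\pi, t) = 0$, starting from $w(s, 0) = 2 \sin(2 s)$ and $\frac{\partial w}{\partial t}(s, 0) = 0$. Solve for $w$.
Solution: Using separation of variables $w = X(s)T(t)$:
Eigenfunctions: $\sin(ns)$, $n = 1, 2, 3, \ldots$
General solution: $w(s, t) = \sum [A_n \cos(2n t) + B_n \sin(2n t)] \sin(ns)$
From $w(s,0) = 2 \sin(2 s)$: $A_2=2$. From $w_t(s,0) = 0$: all $B_n = 0$.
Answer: $w(s, t) = 2 \sin(2 s) \cos(4 t)$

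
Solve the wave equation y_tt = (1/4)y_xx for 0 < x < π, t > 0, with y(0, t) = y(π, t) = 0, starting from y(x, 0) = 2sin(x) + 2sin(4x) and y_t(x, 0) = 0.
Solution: Separating variables: y = Σ [A_n cos(ω_n t) + B_n sin(ω_n t)] sin(nx), ω_n = n/2. From ICs: A_1=2, A_4=2.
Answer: y(x, t) = 2sin(x)cos(t/2) + 2sin(4x)cos(2t)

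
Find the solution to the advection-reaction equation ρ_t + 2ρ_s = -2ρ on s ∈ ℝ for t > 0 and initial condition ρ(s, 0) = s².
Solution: Substitute ρ = exp(-2t)u, i.e. u = exp(2t)ρ.
By the product rule, ρ_t = exp(-2t)(u_t - 2u), ρ_s = exp(-2t)u_s.
Substituting into the PDE and dividing by exp(-2t): u_t - 2u + 2u_s = -2u.
The lower-order terms cancel, leaving the standard advection equation u_t + 2u_s = 0.
Initial data for u: u(s,0) = ρ(s,0) = s².
Solve for u:
  By method of characteristics (waves move right with speed 2):
  Along characteristics s - 2t = const, u is constant, so u(s,t) = f(s - 2t) with f = u(·, 0).
Hence u(s,t) = s² - 4st + 4t².
Transform back: ρ(s,t) = exp(-2t)u(s,t).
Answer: ρ(s, t) = s²exp(-2t) - 4stexp(-2t) + 4t²exp(-2t)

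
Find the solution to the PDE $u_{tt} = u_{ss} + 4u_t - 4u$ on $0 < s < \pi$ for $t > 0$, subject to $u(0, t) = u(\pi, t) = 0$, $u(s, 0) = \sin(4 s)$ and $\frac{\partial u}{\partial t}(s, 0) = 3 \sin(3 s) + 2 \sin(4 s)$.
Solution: Substitute $u = e^{2t}w$, i.e. $w = e^{-2t}u$.
By the product rule, $u_t = e^{2t}(w_t + 2w)$, $u_{tt} = e^{2t}(w_{tt} + 4w_t + 4w)$, $u_{ss} = e^{2t}w_{ss}$.
Substituting into the PDE and dividing by $e^{2t}$: $w_{tt} + 4w_t + 4w = w_{ss} + 4(w_t + 2w) - 4w$.
The lower-order terms cancel, leaving the standard wave equation $w_{tt} = w_{ss}$.
Initial data for $w$: $w(s,0) = u(s,0) = \sin(4 s)$; $w_t(s,0) = u_t(s,0) - 2u(s,0) = 3 \sin(3 s)$. The boundary conditions carry over: $w(0,t) = w(\pi,t) = 0$.
Solve for $w$:
  Using separation of variables $w = X(s)T(t)$:
  Eigenfunctions: $\sin(ns)$, $n = 1, 2, 3, \ldots$
  General solution: $w(s, t) = \sum [A_n \cos(n t) + B_n \sin(n t)] \sin(ns)$
  From $w(s,0) = \sin(4 s)$: $A_4=1$. From $w_t(s,0) = 3 \sin(3 s)$, using $w_t(s,0) = \sum \omega_n B_n \sin(ns)$ with $\omega_n = n$: $B_3 = 3/3 = 1$.
Hence $w(s,t) = \sin(3 s) \sin(3 t) + \sin(4 s) \cos(4 t)$.
Transform back: $u(s,t) = e^{2t}w(s,t)$.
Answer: $u(s, t) = e^{2 t} \sin(3 s) \sin(3 t) + e^{2 t} \sin(4 s) \cos(4 t)$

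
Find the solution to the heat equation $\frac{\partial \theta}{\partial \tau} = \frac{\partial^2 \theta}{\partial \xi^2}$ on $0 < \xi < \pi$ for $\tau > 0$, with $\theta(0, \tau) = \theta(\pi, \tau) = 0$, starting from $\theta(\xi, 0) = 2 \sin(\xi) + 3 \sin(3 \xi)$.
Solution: Using separation of variables $\theta = X(\xi)G(\tau)$:
Eigenfunctions: $\sin(n\xi)$, $n = 1, 2, 3, \ldots$
General solution: $\theta(\xi, \tau) = \sum c_n \sin(n\xi) e^{-n^2 \tau}$
Matching $\theta(\xi,0) = 2 \sin(\xi) + 3 \sin(3 \xi)$ term by term: $c_1=2, c_3=3$.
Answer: $\theta(\xi, \tau) = 2 e^{-\tau} \sin(\xi) + 3 e^{-9 \tau} \sin(3 \xi)$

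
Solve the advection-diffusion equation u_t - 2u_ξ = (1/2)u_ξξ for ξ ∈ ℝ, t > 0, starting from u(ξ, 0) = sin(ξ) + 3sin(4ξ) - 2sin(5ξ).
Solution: Moving frame: η = ξ + 2t, σ = t, u = w(η,σ), so u_t = w_σ + 2w_η and u_ξξ = w_ηη.
Hence u_t - 2u_ξ = w_σ and the PDE becomes the heat equation w_σ = (1/2)w_ηη on η ∈ ℝ.
Initial data: w(η,0) = u(η,0) = sin(η) + 3sin(4η) - 2sin(5η). Each mode sin(nη) decays as exp(-n²σ/2) on ℝ, so w(η,σ) = Σ c_n exp(-n²σ/2) sin(nη) with c_1=1, c_4=3, c_5=-2: w(η,σ) = 3exp(-8σ)sin(4η) + exp(-σ/2)sin(η) - 2exp(-25σ/2)sin(5η).
Substituting back: u(ξ,t) = w(ξ + 2t, t).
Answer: u(ξ, t) = 3exp(-8t)sin(8t + 4ξ) + exp(-t/2)sin(2t + ξ) - 2exp(-25t/2)sin(10t + 5ξ)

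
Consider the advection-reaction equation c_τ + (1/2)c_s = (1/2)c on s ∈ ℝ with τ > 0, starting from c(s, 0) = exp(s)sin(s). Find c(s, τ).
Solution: Substitute c = exp(s)u, i.e. u = exp(-s)c.
By the product rule, c_s = exp(s)(u_s + u), c_τ = exp(s)u_τ.
Substituting into the PDE and dividing by exp(s): u_τ + (1/2)(u_s + u) = (1/2)u.
The lower-order terms cancel, leaving the standard advection equation u_τ + (1/2)u_s = 0.
Initial data for u: u(s,0) = exp(-s)c(s,0) = sin(s).
Solve for u:
  By method of characteristics (waves move right with speed 1/2):
  Along characteristics s - (1/2)τ = const, u is constant, so u(s,τ) = f(s - (1/2)τ) with f = u(·, 0).
Hence u(s,τ) = sin(s - τ/2).
Transform back: c(s,τ) = exp(s)u(s,τ).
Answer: c(s, τ) = exp(s)sin(s - τ/2)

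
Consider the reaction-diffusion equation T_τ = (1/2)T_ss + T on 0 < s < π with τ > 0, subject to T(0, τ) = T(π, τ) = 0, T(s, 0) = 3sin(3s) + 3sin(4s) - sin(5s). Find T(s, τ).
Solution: Substitute T = exp(τ)u.
Then T_τ = exp(τ)(u_τ + u), T_ss = exp(τ)u_ss; substituting and dividing by exp(τ), the lower-order terms cancel: u_τ = (1/2)u_ss (standard heat equation).
Data for u: u(s,0) = T(s,0) = 3sin(3s) + 3sin(4s) - sin(5s). The boundary conditions carry over: u(0,τ) = u(π,τ) = 0.
Separating variables: u = Σ c_n exp(-n²τ/2) sin(ns). From u(s,0) = 3sin(3s) + 3sin(4s) - sin(5s): c_3=3, c_4=3, c_5=-1.
So u(s,τ) = 3exp(-8τ)sin(4s) + 3exp(-9τ/2)sin(3s) - exp(-25τ/2)sin(5s), and T(s,τ) = exp(τ)u(s,τ).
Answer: T(s, τ) = 3exp(-7τ)sin(4s) + 3exp(-7τ/2)sin(3s) - exp(-23τ/2)sin(5s)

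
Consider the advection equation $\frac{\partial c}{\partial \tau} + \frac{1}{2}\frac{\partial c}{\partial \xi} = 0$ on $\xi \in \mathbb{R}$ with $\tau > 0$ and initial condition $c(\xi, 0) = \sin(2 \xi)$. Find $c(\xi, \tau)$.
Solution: By characteristics ($d\xi/d\tau = 1/2$), $c(\xi,\tau) = f(\xi - \frac{1}{2}\tau)$ with $f = c( \cdot , 0)$.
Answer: $c(\xi, \tau) = - \sin(\tau - 2 \xi)$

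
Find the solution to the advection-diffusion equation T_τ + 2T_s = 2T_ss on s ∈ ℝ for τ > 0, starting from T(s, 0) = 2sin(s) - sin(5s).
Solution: Change to a moving frame: let η = s - 2τ, σ = τ and write T(s,τ) = u(η,σ).
By the chain rule T_τ = u_σ - 2u_η, T_s = u_η, T_ss = u_ηη.
Then T_τ + 2T_s = u_σ: the advection term cancels and the PDE becomes the heat equation u_σ = 2u_ηη on η ∈ ℝ.
Initial data: u(η,0) = T(η,0) = 2sin(η) - sin(5η).
On η ∈ ℝ each mode satisfies (sin(nη))″ = -n² sin(nη), so exp(-2n²σ) sin(nη) solves the heat equation; by superposition u(η,σ) = Σ c_n exp(-2n²σ) sin(nη).
Reading off the coefficients: c_1=2, c_5=-1, so u(η,σ) = 2exp(-2σ)sin(η) - exp(-50σ)sin(5η).
Substituting back η = s - 2τ, σ = τ: T(s,τ) = u(s - 2τ, τ).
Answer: T(s, τ) = 2exp(-2τ)sin(s - 2τ) - exp(-50τ)sin(5s - 10τ)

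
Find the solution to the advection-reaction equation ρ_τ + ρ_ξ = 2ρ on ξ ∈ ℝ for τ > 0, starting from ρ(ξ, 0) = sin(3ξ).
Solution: Substitute ρ = exp(2τ)u, i.e. u = exp(-2τ)ρ.
By the product rule, ρ_τ = exp(2τ)(u_τ + 2u), ρ_ξ = exp(2τ)u_ξ.
Substituting into the PDE and dividing by exp(2τ): u_τ + 2u + u_ξ = 2u.
The lower-order terms cancel, leaving the standard advection equation u_τ + u_ξ = 0.
Initial data for u: u(ξ,0) = ρ(ξ,0) = sin(3ξ).
Solve for u:
  By method of characteristics (waves move right with speed 1):
  Along characteristics ξ - τ = const, u is constant, so u(ξ,τ) = f(ξ - τ) with f = u(·, 0).
Hence u(ξ,τ) = sin(3ξ - 3τ).
Transform back: ρ(ξ,τ) = exp(2τ)u(ξ,τ).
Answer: ρ(ξ, τ) = exp(2τ)sin(3ξ - 3τ)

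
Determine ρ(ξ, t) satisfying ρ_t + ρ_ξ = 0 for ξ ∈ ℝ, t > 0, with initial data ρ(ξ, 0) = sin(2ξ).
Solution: By characteristics (dξ/dt = 1), ρ(ξ,t) = f(ξ - t) with f = ρ(·, 0).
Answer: ρ(ξ, t) = -sin(2t - 2ξ)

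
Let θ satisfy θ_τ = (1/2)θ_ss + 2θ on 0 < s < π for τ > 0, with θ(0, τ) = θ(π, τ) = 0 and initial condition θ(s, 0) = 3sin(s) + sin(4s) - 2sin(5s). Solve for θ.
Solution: Substitute θ = exp(2τ)u.
Then θ_τ = exp(2τ)(u_τ + 2u), θ_ss = exp(2τ)u_ss; substituting and dividing by exp(2τ), the lower-order terms cancel: u_τ = (1/2)u_ss (standard heat equation).
Data for u: u(s,0) = θ(s,0) = 3sin(s) + sin(4s) - 2sin(5s). The boundary conditions carry over: u(0,τ) = u(π,τ) = 0.
Separating variables: u = Σ c_n exp(-n²τ/2) sin(ns). From u(s,0) = 3sin(s) + sin(4s) - 2sin(5s): c_1=3, c_4=1, c_5=-2.
So u(s,τ) = exp(-8τ)sin(4s) + 3exp(-τ/2)sin(s) - 2exp(-25τ/2)sin(5s), and θ(s,τ) = exp(2τ)u(s,τ).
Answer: θ(s, τ) = 3exp(3τ/2)sin(s) + exp(-6τ)sin(4s) - 2exp(-21τ/2)sin(5s)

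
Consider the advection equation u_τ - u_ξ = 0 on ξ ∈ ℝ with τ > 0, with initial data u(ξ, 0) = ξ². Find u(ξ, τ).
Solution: By characteristics (dξ/dτ = -1), u(ξ,τ) = f(ξ + τ) with f = u(·, 0).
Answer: u(ξ, τ) = ξ² + 2ξτ + τ²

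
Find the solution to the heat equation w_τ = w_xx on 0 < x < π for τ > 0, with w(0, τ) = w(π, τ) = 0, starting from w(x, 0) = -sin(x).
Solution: Using separation of variables w = X(x)T(τ):
Eigenfunctions: sin(nx), n = 1, 2, 3, ...
General solution: w(x, τ) = Σ c_n sin(nx) exp(-n² τ)
Matching w(x,0) = -sin(x) term by term: c_1=-1.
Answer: w(x, τ) = -exp(-τ)sin(x)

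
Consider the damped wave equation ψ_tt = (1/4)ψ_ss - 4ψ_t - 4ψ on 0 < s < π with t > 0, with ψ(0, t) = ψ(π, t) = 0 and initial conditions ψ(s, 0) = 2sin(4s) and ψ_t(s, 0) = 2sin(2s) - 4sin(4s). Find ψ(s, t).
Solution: Substitute ψ = exp(-2t)u.
Then ψ_t = exp(-2t)(u_t - 2u), ψ_tt = exp(-2t)(u_tt - 4u_t + 4u), ψ_ss = exp(-2t)u_ss; substituting and dividing by exp(-2t), the lower-order terms cancel: u_tt = (1/4)u_ss (standard wave equation).
Data for u: u(s,0) = ψ(s,0) = 2sin(4s); u_t(s,0) = ψ_t(s,0) + 2ψ(s,0) = 2sin(2s). The boundary conditions carry over: u(0,t) = u(π,t) = 0.
Separating variables: u = Σ [A_n cos(ω_n t) + B_n sin(ω_n t)] sin(ns), ω_n = n/2. From ICs (B_n = velocity coefficient / ω_n): A_4=2, B_2=2.
So u(s,t) = 2sin(2s)sin(t) + 2sin(4s)cos(2t), and ψ(s,t) = exp(-2t)u(s,t).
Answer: ψ(s, t) = 2exp(-2t)sin(2s)sin(t) + 2exp(-2t)sin(4s)cos(2t)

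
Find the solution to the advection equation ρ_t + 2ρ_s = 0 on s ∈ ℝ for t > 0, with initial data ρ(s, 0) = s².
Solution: By characteristics (ds/dt = 2), ρ(s,t) = f(s - 2t) with f = ρ(·, 0).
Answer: ρ(s, t) = s² - 4st + 4t²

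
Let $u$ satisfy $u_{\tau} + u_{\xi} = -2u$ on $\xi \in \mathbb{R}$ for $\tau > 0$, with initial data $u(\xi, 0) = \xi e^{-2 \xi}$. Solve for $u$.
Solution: Substitute $u = e^{-2\xi}w$, i.e. $w = e^{2\xi}u$.
By the product rule, $u_{\xi} = e^{-2\xi}(w_{\xi} - 2w)$, $u_{\tau} = e^{-2\xi}w_{\tau}$.
Substituting into the PDE and dividing by $e^{-2\xi}$: $w_{\tau} + (w_{\xi} - 2w) = -2w$.
The lower-order terms cancel, leaving the standard advection equation $w_{\tau} + w_{\xi} = 0$.
Initial data for $w$: $w(\xi,0) = e^{2\xi}u(\xi,0) = \xi$.
Solve for $w$:
  By method of characteristics (waves move right with speed 1):
  Along characteristics $\xi - \tau =$ const, $w$ is constant, so $w(\xi,\tau) = f(\xi - \tau)$ with $f = w( \cdot , 0)$.
Hence $w(\xi,\tau) = \xi - \tau$.
Transform back: $u(\xi,\tau) = e^{-2\xi}w(\xi,\tau)$.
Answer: $u(\xi, \tau) = - \tau e^{-2 \xi} + \xi e^{-2 \xi}$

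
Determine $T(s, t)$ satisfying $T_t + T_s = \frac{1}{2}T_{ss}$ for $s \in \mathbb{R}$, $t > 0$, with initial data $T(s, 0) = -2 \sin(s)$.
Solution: Change to a moving frame: let $\eta = s - t$, $\sigma = t$ and write $T(s,t) = u(\eta,\sigma)$.
By the chain rule $T_t = u_{\sigma} - u_{\eta}$, $T_s = u_{\eta}$, $T_{ss} = u_{\eta\eta}$.
Then $T_t + T_s = u_{\sigma}$: the advection term cancels and the PDE becomes the heat equation $u_{\sigma} = \frac{1}{2}u_{\eta\eta}$ on $\eta \in \mathbb{R}$.
Initial data: $u(\eta,0) = T(\eta,0) = -2 \sin(\eta)$.
On $\eta \in \mathbb{R}$ each mode satisfies $(\sin(n\eta))'' = -n^2 \sin(n\eta)$, so $e^{-n^2\sigma/2} \sin(n\eta)$ solves the heat equation; by superposition $u(\eta,\sigma) = \sum c_n e^{-n^2\sigma/2} \sin(n\eta)$.
Reading off the coefficients: $c_1=-2$, so $u(\eta,\sigma) = -2 e^{-\sigma/2} \sin(\eta)$.
Substituting back $\eta = s - t$, $\sigma = t$: $T(s,t) = u(s - t, t)$.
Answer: $T(s, t) = -2 e^{-t/2} \sin(s - t)$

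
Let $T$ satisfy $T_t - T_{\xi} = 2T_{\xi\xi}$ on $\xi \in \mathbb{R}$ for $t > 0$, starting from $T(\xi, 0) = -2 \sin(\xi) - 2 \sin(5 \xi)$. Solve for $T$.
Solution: Change to a moving frame: let $\eta = \xi + t$, $\sigma = t$ and write $T(\xi,t) = u(\eta,\sigma)$.
By the chain rule $T_t = u_{\sigma} + u_{\eta}$, $T_{\xi} = u_{\eta}$, $T_{\xi\xi} = u_{\eta\eta}$.
Then $T_t - T_{\xi} = u_{\sigma}$: the advection term cancels and the PDE becomes the heat equation $u_{\sigma} = 2u_{\eta\eta}$ on $\eta \in \mathbb{R}$.
Initial data: $u(\eta,0) = T(\eta,0) = -2 \sin(\eta) - 2 \sin(5 \eta)$.
On $\eta \in \mathbb{R}$ each mode satisfies $(\sin(n\eta))'' = -n^2 \sin(n\eta)$, so $e^{-2n^2\sigma} \sin(n\eta)$ solves the heat equation; by superposition $u(\eta,\sigma) = \sum c_n e^{-2n^2\sigma} \sin(n\eta)$.
Reading off the coefficients: $c_1=-2, c_5=-2$, so $u(\eta,\sigma) = -2 e^{-2 \sigma} \sin(\eta) - 2 e^{-50 \sigma} \sin(5 \eta)$.
Substituting back $\eta = \xi + t$, $\sigma = t$: $T(\xi,t) = u(\xi + t, t)$.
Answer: $T(\xi, t) = -2 e^{-2 t} \sin(\xi + t) - 2 e^{-50 t} \sin(5 \xi + 5 t)$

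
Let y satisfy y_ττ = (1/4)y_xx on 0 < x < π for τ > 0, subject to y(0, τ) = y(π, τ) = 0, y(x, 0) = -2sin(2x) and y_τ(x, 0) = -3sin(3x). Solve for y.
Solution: Separating variables: y = Σ [A_n cos(ω_n τ) + B_n sin(ω_n τ)] sin(nx), ω_n = n/2. From ICs (B_n = velocity coefficient / ω_n): A_2=-2, B_3=-2.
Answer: y(x, τ) = -2sin(2x)cos(τ) - 2sin(3x)sin(3τ/2)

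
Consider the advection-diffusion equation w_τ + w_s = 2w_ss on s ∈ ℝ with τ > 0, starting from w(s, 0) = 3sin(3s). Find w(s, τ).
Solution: Moving frame: η = s - τ, σ = τ, w = u(η,σ), so w_τ = u_σ - u_η and w_ss = u_ηη.
Hence w_τ + w_s = u_σ and the PDE becomes the heat equation u_σ = 2u_ηη on η ∈ ℝ.
Initial data: u(η,0) = w(η,0) = 3sin(3η). Each mode sin(nη) decays as exp(-2n²σ) on ℝ, so u(η,σ) = Σ c_n exp(-2n²σ) sin(nη) with c_3=3: u(η,σ) = 3exp(-18σ)sin(3η).
Substituting back: w(s,τ) = u(s - τ, τ).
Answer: w(s, τ) = 3exp(-18τ)sin(3s - 3τ)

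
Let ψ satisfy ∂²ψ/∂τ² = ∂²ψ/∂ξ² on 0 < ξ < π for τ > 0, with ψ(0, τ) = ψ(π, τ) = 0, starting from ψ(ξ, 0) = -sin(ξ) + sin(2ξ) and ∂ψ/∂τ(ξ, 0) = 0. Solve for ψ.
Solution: Separating variables: ψ = Σ [A_n cos(ω_n τ) + B_n sin(ω_n τ)] sin(nξ), ω_n = n. From ICs: A_1=-1, A_2=1.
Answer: ψ(ξ, τ) = -sin(ξ)cos(τ) + sin(2ξ)cos(2τ)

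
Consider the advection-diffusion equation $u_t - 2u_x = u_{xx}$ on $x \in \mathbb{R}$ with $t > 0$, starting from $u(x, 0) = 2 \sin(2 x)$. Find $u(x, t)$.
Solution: Change to a moving frame: let $\eta = x + 2t$, $\sigma = t$ and write $u(x,t) = w(\eta,\sigma)$.
By the chain rule $u_t = w_{\sigma} + 2w_{\eta}$, $u_x = w_{\eta}$, $u_{xx} = w_{\eta\eta}$.
Then $u_t - 2u_x = w_{\sigma}$: the advection term cancels and the PDE becomes the heat equation $w_{\sigma} = w_{\eta\eta}$ on $\eta \in \mathbb{R}$.
Initial data: $w(\eta,0) = u(\eta,0) = 2 \sin(2 \eta)$.
On $\eta \in \mathbb{R}$ each mode satisfies $(\sin(n\eta))'' = -n^2 \sin(n\eta)$, so $e^{-n^2\sigma} \sin(n\eta)$ solves the heat equation; by superposition $w(\eta,\sigma) = \sum c_n e^{-n^2\sigma} \sin(n\eta)$.
Reading off the coefficients: $c_2=2$, so $w(\eta,\sigma) = 2 e^{-4 \sigma} \sin(2 \eta)$.
Substituting back $\eta = x + 2t$, $\sigma = t$: $u(x,t) = w(x + 2t, t)$.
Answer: $u(x, t) = 2 e^{-4 t} \sin(4 t + 2 x)$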